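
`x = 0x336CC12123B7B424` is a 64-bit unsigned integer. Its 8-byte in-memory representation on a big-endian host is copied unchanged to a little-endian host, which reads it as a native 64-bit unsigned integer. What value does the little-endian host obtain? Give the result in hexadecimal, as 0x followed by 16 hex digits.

Stored big-endian, the bytes at ascending addresses are 33 6C C1 21 23 B7 B4 24.
Read back as little-endian, the first byte is least significant, giving 0x24B4B72321C16C33.

0x24B4B72321C16C33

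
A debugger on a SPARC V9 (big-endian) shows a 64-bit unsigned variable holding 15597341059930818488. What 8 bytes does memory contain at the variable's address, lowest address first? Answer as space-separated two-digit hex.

15597341059930818488 in hexadecimal, padded to 64 bits, is 0xD874E30E45CA87B8.
Split into bytes (most-significant first): D8 74 E3 0E 45 CA 87 B8.
In big-endian order the high byte comes first in memory.
So the memory order matches the most-significant-first order: D8 74 E3 0E 45 CA 87 B8.

D8 74 E3 0E 45 CA 87 B8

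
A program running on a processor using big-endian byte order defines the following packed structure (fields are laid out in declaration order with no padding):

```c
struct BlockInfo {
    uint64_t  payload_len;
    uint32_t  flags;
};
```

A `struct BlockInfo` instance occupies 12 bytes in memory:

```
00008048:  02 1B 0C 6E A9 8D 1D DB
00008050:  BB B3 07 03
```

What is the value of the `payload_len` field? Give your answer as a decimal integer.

`payload_len` is the first field, at byte offset 0, occupying 8 bytes.
Bytes at offsets 0..7: 02 1B 0C 6E A9 8D 1D DB.
Big-endian: lowest address holds the most-significant byte.
The bytes are already most-significant first: 0x021B0C6EA98D1DDB.
0x021B0C6EA98D1DDB = 151728681877577179.

151728681877577179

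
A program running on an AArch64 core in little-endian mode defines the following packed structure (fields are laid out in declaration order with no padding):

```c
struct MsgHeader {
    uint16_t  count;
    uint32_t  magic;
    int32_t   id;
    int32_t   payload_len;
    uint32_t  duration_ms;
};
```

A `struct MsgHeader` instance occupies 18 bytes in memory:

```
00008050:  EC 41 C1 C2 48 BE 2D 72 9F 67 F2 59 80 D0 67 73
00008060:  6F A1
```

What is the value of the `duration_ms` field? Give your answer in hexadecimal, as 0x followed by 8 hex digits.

`duration_ms` follows `count` (2 B), `magic` (4 B), `id` (4 B), `payload_len` (4 B), so it starts at offset 2 + 4 + 4 + 4 = 14 and occupies 4 bytes.
Bytes at offsets 14..17: 67 73 6F A1.
Little-endian: lowest address holds the least-significant byte.
Reassemble most-significant byte first: A1 6F 73 67 → 0xA16F7367.

0xA16F7367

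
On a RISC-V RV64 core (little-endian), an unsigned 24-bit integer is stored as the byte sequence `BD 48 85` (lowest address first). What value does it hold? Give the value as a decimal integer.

8734909

In little-endian order the low byte comes first in memory.
Reassemble most-significant byte first: 85 48 BD → 0x8548BD.
0x8548BD = 8734909.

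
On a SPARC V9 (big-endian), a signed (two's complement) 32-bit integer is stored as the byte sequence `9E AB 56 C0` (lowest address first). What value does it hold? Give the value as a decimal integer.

In big-endian order the high byte comes first in memory.
The bytes are already most-significant first: 0x9EAB56C0.
Top bit is set, so as a signed 32-bit value this is 0x9EAB56C0 − 2^32 = -1632938304.

-1632938304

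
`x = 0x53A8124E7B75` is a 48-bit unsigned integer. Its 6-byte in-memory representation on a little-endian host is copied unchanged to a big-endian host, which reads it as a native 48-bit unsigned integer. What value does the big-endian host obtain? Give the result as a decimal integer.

129172451272787

Stored little-endian, the bytes at ascending addresses are 75 7B 4E 12 A8 53.
Read back as big-endian, the last byte is least significant, giving 0x757B4E12A853.
0x757B4E12A853 = 129172451272787.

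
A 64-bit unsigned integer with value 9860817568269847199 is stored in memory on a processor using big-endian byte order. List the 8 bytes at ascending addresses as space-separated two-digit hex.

9860817568269847199 in hexadecimal, padded to 64 bits, is 0x88D8A9555FA7CA9F.
Split into bytes (most-significant first): 88 D8 A9 55 5F A7 CA 9F.
Big-endian stores the most-significant byte at the lowest address.
So the memory order matches the most-significant-first order: 88 D8 A9 55 5F A7 CA 9F.

88 D8 A9 55 5F A7 CA 9F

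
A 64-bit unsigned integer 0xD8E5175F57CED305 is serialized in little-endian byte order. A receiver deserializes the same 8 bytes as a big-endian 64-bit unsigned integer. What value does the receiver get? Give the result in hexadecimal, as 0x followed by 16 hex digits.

0x05D3CE575F17E5D8

Stored little-endian, the bytes at ascending addresses are 05 D3 CE 57 5F 17 E5 D8.
Read back as big-endian, the last byte is least significant, giving 0x05D3CE575F17E5D8.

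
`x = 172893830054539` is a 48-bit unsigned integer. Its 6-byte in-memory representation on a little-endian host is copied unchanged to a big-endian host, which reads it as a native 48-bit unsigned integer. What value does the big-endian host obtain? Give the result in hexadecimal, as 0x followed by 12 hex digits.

172893830054539 in 48-bit hexadecimal is 0x9D3EFB53028B.
Stored little-endian, the bytes at ascending addresses are 8B 02 53 FB 3E 9D.
Read back as big-endian, the last byte is least significant, giving 0x8B0253FB3E9D.

0x8B0253FB3E9D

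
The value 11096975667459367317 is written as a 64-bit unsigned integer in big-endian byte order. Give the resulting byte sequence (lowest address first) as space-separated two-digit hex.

9A 00 60 93 44 11 A1 95

11096975667459367317 in hexadecimal, padded to 64 bits, is 0x9A0060934411A195.
Split into bytes (most-significant first): 9A 00 60 93 44 11 A1 95.
Big-endian stores the most-significant byte at the lowest address.
So the memory order matches the most-significant-first order: 9A 00 60 93 44 11 A1 95.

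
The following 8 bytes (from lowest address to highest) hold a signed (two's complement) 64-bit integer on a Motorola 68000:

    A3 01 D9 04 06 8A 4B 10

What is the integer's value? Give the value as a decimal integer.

In big-endian order the high byte comes first in memory.
The bytes are already most-significant first: 0xA301D904068A4B10.
Top bit is set, so as a signed 64-bit value this is 0xA301D904068A4B10 − 2^64 = -6700836159237764336.

-6700836159237764336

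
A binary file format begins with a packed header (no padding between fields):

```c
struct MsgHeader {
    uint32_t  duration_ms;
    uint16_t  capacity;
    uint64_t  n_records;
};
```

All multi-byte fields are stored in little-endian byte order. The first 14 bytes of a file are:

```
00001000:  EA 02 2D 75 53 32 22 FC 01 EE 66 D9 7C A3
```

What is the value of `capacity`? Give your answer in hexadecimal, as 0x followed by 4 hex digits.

`capacity` follows `duration_ms` (4 bytes), so it starts at byte offset 4 and occupies 2 bytes.
Bytes at offsets 4..5: 53 32.
Little-endian: lowest address holds the least-significant byte.
Reassemble most-significant byte first: 32 53 → 0x3253.

0x3253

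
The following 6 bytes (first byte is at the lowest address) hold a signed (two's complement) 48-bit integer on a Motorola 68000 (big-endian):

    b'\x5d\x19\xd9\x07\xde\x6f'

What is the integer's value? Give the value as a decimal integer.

102365596737135

In big-endian order the high byte comes first in memory.
The bytes are already most-significant first: 0x5D19D907DE6F.
0x5D19D907DE6F = 102365596737135.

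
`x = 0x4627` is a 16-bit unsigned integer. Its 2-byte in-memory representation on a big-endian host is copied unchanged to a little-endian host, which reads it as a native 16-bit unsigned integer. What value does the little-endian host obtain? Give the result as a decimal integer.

10054

Stored big-endian, the bytes at ascending addresses are 46 27.
Read back as little-endian, the first byte is least significant, giving 0x2746.
0x2746 = 10054.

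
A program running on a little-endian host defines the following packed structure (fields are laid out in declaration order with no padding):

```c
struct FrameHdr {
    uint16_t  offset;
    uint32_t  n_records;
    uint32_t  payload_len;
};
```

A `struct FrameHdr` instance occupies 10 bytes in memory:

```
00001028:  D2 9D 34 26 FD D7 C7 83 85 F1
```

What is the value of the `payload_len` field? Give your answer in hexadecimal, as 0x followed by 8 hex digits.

`payload_len` follows `offset` (2 B), `n_records` (4 B), so it starts at offset 2 + 4 = 6 and occupies 4 bytes.
Bytes at offsets 6..9: C7 83 85 F1.
In little-endian order the low byte comes first in memory.
Reassemble most-significant byte first: F1 85 83 C7 → 0xF18583C7.

0xF18583C7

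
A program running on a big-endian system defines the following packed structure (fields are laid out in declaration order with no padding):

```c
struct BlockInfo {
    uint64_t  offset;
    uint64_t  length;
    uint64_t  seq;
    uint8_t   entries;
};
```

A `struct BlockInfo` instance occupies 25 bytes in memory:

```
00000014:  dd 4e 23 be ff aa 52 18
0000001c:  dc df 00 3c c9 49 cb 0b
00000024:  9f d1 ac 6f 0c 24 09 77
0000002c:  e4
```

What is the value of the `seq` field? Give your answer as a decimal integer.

`seq` follows `offset` (8 B), `length` (8 B), so it starts at offset 8 + 8 = 16 and occupies 8 bytes.
Bytes at offsets 16..23: 9F D1 AC 6F 0C 24 09 77.
In big-endian order the high byte comes first in memory.
The bytes are already most-significant first: 0x9FD1AC6F0C240977.
0x9FD1AC6F0C240977 = 11516175315108104567.

11516175315108104567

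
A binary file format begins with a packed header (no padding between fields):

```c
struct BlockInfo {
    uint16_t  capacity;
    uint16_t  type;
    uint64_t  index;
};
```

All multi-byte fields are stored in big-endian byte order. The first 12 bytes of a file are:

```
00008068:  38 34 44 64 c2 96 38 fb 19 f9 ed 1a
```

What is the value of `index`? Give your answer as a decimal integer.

14021457140988374298

`index` follows `capacity` (2 B), `type` (2 B), so it starts at offset 2 + 2 = 4 and occupies 8 bytes.
Bytes at offsets 4..11: C2 96 38 FB 19 F9 ED 1A.
Big-endian: lowest address holds the most-significant byte.
The bytes are already most-significant first: 0xC29638FB19F9ED1A.
0xC29638FB19F9ED1A = 14021457140988374298.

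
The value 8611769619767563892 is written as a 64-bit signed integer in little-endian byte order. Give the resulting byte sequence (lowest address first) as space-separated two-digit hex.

74 16 BF 91 D7 26 83 77

8611769619767563892 in hexadecimal, padded to 64 bits, is 0x778326D791BF1674.
Split into bytes (most-significant first): 77 83 26 D7 91 BF 16 74.
Little-endian: lowest address holds the least-significant byte.
So at ascending addresses the bytes are 74 16 BF 91 D7 26 83 77.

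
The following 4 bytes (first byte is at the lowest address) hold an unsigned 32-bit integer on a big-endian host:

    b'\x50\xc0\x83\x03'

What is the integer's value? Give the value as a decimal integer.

Big-endian stores the most-significant byte at the lowest address.
The bytes are already most-significant first: 0x50C08303.
0x50C08303 = 1354793731.

1354793731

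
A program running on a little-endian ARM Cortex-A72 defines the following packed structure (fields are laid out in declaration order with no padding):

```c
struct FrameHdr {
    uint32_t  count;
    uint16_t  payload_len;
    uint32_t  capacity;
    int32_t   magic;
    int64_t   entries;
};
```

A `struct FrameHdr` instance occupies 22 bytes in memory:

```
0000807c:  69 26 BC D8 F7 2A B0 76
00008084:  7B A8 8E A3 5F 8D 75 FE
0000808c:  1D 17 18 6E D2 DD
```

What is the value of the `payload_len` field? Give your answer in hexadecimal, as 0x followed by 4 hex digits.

`payload_len` follows `count` (4 bytes), so it starts at byte offset 4 and occupies 2 bytes.
Bytes at offsets 4..5: F7 2A.
In little-endian order the low byte comes first in memory.
Reassemble most-significant byte first: 2A F7 → 0x2AF7.

0x2AF7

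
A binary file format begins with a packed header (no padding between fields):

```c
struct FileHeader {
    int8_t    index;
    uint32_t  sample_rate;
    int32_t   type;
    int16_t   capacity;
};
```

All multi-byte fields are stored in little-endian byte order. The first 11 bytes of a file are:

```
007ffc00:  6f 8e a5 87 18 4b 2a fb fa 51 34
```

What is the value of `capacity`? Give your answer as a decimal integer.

13393

`capacity` follows `index` (1 B), `sample_rate` (4 B), `type` (4 B), so it starts at offset 1 + 4 + 4 = 9 and occupies 2 bytes.
Bytes at offsets 9..10: 51 34.
In little-endian order the low byte comes first in memory.
Reassemble most-significant byte first: 34 51 → 0x3451.
0x3451 = 13393.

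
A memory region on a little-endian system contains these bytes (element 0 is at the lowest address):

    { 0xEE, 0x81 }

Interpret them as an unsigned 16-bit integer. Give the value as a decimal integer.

Little-endian stores the least-significant byte at the lowest address.
Reassemble most-significant byte first: 81 EE → 0x81EE.
0x81EE = 33262.

33262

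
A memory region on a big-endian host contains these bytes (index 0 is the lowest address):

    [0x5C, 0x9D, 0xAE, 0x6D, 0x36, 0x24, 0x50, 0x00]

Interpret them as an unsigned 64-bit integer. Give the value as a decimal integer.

In big-endian order the high byte comes first in memory.
The bytes are already most-significant first: 0x5C9DAE6D36245000.
0x5C9DAE6D36245000 = 6673682006915960832.

6673682006915960832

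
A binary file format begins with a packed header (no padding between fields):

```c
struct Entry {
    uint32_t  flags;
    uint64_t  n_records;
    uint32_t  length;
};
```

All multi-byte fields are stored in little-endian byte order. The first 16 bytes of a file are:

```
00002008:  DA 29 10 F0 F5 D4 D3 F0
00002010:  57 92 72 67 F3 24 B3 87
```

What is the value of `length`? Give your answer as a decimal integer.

2276664563

`length` follows `flags` (4 B), `n_records` (8 B), so it starts at offset 4 + 8 = 12 and occupies 4 bytes.
Bytes at offsets 12..15: F3 24 B3 87.
Little-endian: lowest address holds the least-significant byte.
Reassemble most-significant byte first: 87 B3 24 F3 → 0x87B324F3.
0x87B324F3 = 2276664563.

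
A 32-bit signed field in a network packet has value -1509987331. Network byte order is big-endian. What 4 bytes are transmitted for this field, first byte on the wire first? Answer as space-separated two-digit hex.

Two's complement of -1509987331 in 32 bits: 1509987331 = 0x5A009403; invert → 0xA5FF6BFC; add 1 → 0xA5FF6BFD.
Split into bytes (most-significant first): A5 FF 6B FD.
In big-endian order the high byte comes first in memory.
So the memory order matches the most-significant-first order: A5 FF 6B FD.

A5 FF 6B FD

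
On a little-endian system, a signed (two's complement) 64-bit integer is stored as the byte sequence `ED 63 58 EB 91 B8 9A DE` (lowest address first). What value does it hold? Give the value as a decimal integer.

Little-endian: lowest address holds the least-significant byte.
Reassemble most-significant byte first: DE 9A B8 91 EB 58 63 ED → 0xDE9AB891EB5863ED.
Top bit is set, so as a signed 64-bit value this is 0xDE9AB891EB5863ED − 2^64 = -2406408114017901587.

-2406408114017901587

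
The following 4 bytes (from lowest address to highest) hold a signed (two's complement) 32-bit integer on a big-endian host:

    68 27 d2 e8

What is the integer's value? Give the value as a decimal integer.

1747440360

In big-endian order the high byte comes first in memory.
The bytes are already most-significant first: 0x6827D2E8.
0x6827D2E8 = 1747440360.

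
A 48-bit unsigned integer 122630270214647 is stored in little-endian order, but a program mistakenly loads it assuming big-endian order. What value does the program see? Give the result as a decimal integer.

122630270214647 in 48-bit hexadecimal is 0x6F8815B1E1F7.
Stored little-endian, the bytes at ascending addresses are F7 E1 B1 15 88 6F.
Read back as big-endian, the last byte is least significant, giving 0xF7E1B115886F.
0xF7E1B115886F = 272548710680687.

272548710680687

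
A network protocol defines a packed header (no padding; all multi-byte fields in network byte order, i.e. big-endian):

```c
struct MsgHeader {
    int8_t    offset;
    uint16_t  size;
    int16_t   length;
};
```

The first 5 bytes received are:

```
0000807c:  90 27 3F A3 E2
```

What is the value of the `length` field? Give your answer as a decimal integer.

-23582

`length` follows `offset` (1 B), `size` (2 B), so it starts at offset 1 + 2 = 3 and occupies 2 bytes.
Bytes at offsets 3..4: A3 E2.
Big-endian: lowest address holds the most-significant byte.
The bytes are already most-significant first: 0xA3E2.
Top bit is set, so as a signed 16-bit value this is 0xA3E2 − 2^16 = -23582.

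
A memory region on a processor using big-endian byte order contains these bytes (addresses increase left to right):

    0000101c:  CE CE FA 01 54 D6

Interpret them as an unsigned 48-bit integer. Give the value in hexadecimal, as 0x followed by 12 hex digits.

0xCECEFA0154D6

In big-endian order the high byte comes first in memory.
The bytes are already most-significant first: 0xCECEFA0154D6.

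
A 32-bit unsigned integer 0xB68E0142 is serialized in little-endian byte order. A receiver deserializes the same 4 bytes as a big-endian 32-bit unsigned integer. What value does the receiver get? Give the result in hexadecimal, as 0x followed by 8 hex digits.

0x42018EB6

Stored little-endian, the bytes at ascending addresses are 42 01 8E B6.
Read back as big-endian, the last byte is least significant, giving 0x42018EB6.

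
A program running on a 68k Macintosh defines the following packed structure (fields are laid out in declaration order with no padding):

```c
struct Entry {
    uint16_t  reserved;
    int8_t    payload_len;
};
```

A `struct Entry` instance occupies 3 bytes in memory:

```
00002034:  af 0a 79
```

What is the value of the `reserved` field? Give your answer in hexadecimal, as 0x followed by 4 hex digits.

`reserved` is the first field, at byte offset 0, occupying 2 bytes.
Bytes at offsets 0..1: AF 0A.
In big-endian order the high byte comes first in memory.
The bytes are already most-significant first: 0xAF0A.

0xAF0A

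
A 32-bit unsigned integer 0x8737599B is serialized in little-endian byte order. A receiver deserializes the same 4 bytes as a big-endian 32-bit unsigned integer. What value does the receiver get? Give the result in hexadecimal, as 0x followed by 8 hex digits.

Stored little-endian, the bytes at ascending addresses are 9B 59 37 87.
Read back as big-endian, the last byte is least significant, giving 0x9B593787.

0x9B593787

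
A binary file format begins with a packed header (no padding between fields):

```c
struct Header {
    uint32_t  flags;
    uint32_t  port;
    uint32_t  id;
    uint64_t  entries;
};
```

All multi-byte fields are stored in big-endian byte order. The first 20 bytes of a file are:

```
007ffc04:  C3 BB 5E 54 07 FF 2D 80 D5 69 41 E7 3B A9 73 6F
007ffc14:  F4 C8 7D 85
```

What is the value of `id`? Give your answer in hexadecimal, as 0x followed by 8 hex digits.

`id` follows `flags` (4 B), `port` (4 B), so it starts at offset 4 + 4 = 8 and occupies 4 bytes.
Bytes at offsets 8..11: D5 69 41 E7.
In big-endian order the high byte comes first in memory.
The bytes are already most-significant first: 0xD56941E7.

0xD56941E7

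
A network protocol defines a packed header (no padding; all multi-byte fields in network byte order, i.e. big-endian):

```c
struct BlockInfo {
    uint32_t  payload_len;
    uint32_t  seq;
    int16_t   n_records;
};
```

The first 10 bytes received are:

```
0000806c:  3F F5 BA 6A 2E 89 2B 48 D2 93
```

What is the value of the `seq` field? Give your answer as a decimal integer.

780741448

`seq` follows `payload_len` (4 bytes), so it starts at byte offset 4 and occupies 4 bytes.
Bytes at offsets 4..7: 2E 89 2B 48.
Big-endian stores the most-significant byte at the lowest address.
The bytes are already most-significant first: 0x2E892B48.
0x2E892B48 = 780741448.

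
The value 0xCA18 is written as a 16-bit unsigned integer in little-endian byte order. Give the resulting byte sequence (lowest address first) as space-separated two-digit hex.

Split into bytes (most-significant first): CA 18.
In little-endian order the low byte comes first in memory.
So at ascending addresses the bytes are 18 CA.

18 CA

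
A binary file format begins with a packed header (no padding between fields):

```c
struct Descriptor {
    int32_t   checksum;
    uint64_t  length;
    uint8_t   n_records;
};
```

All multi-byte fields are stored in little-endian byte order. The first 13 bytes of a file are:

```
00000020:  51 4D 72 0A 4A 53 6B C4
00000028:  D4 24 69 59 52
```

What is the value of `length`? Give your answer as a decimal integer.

6442721238177239882

`length` follows `checksum` (4 bytes), so it starts at byte offset 4 and occupies 8 bytes.
Bytes at offsets 4..11: 4A 53 6B C4 D4 24 69 59.
In little-endian order the low byte comes first in memory.
Reassemble most-significant byte first: 59 69 24 D4 C4 6B 53 4A → 0x596924D4C46B534A.
0x596924D4C46B534A = 6442721238177239882.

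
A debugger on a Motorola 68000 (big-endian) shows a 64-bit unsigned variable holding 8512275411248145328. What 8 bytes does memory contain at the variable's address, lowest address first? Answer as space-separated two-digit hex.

76 21 AD 62 F5 BC E3 B0

8512275411248145328 in hexadecimal, padded to 64 bits, is 0x7621AD62F5BCE3B0.
Split into bytes (most-significant first): 76 21 AD 62 F5 BC E3 B0.
Big-endian: lowest address holds the most-significant byte.
So the memory order matches the most-significant-first order: 76 21 AD 62 F5 BC E3 B0.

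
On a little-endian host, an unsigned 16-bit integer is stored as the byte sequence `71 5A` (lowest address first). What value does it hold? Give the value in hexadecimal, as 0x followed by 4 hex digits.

0x5A71

In little-endian order the low byte comes first in memory.
Reassemble most-significant byte first: 5A 71 → 0x5A71.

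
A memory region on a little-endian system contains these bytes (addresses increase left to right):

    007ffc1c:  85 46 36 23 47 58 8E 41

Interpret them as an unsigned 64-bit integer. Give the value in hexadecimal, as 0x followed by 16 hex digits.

In little-endian order the low byte comes first in memory.
Reassemble most-significant byte first: 41 8E 58 47 23 36 46 85 → 0x418E584723364685.

0x418E584723364685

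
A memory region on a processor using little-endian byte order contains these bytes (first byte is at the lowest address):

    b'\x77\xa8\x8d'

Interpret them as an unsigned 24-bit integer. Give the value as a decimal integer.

Little-endian: lowest address holds the least-significant byte.
Reassemble most-significant byte first: 8D A8 77 → 0x8DA877.
0x8DA877 = 9283703.

9283703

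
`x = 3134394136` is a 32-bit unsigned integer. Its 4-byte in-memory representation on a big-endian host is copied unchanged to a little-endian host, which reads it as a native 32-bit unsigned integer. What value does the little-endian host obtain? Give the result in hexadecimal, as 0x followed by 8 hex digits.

0x180FD3BA

3134394136 in 32-bit hexadecimal is 0xBAD30F18.
Stored big-endian, the bytes at ascending addresses are BA D3 0F 18.
Read back as little-endian, the first byte is least significant, giving 0x180FD3BA.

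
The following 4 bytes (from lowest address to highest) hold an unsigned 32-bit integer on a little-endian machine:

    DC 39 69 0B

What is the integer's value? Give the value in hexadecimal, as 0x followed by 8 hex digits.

0x0B6939DC

Little-endian: lowest address holds the least-significant byte.
Reassemble most-significant byte first: 0B 69 39 DC → 0x0B6939DC.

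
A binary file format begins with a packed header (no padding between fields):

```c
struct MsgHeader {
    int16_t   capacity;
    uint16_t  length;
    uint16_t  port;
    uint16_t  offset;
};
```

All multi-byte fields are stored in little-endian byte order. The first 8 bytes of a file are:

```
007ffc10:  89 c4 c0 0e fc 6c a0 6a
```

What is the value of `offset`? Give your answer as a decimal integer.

`offset` follows `capacity` (2 B), `length` (2 B), `port` (2 B), so it starts at offset 2 + 2 + 2 = 6 and occupies 2 bytes.
Bytes at offsets 6..7: A0 6A.
Little-endian stores the least-significant byte at the lowest address.
Reassemble most-significant byte first: 6A A0 → 0x6AA0.
0x6AA0 = 27296.

27296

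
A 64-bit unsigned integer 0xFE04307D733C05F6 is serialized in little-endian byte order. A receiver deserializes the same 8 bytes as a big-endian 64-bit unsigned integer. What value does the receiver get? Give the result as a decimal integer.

17727641974933030142

Stored little-endian, the bytes at ascending addresses are F6 05 3C 73 7D 30 04 FE.
Read back as big-endian, the last byte is least significant, giving 0xF6053C737D3004FE.
0xF6053C737D3004FE = 17727641974933030142.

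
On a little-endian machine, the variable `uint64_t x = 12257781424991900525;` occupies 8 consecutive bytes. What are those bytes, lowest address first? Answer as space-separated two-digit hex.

12257781424991900525 in hexadecimal, padded to 64 bits, is 0xAA1C6342F306136D.
Split into bytes (most-significant first): AA 1C 63 42 F3 06 13 6D.
Little-endian stores the least-significant byte at the lowest address.
So at ascending addresses the bytes are 6D 13 06 F3 42 63 1C AA.

6D 13 06 F3 42 63 1C AA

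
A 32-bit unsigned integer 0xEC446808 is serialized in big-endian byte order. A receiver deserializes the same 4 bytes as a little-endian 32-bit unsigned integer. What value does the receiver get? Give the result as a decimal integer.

141051116

Stored big-endian, the bytes at ascending addresses are EC 44 68 08.
Read back as little-endian, the first byte is least significant, giving 0x086844EC.
0x086844EC = 141051116.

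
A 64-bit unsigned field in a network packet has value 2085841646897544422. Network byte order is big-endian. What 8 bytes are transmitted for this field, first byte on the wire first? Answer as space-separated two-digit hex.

1C F2 65 ED 35 0B 3C E6

2085841646897544422 in hexadecimal, padded to 64 bits, is 0x1CF265ED350B3CE6.
Split into bytes (most-significant first): 1C F2 65 ED 35 0B 3C E6.
Big-endian stores the most-significant byte at the lowest address.
So the memory order matches the most-significant-first order: 1C F2 65 ED 35 0B 3C E6.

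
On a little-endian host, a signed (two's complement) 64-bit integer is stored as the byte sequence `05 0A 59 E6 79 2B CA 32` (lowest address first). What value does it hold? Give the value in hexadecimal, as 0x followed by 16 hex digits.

0x32CA2B79E6590A05

Little-endian stores the least-significant byte at the lowest address.
Reassemble most-significant byte first: 32 CA 2B 79 E6 59 0A 05 → 0x32CA2B79E6590A05.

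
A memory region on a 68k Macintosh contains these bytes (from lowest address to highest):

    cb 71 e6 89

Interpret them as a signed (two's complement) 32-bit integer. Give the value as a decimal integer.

-881727863

Big-endian stores the most-significant byte at the lowest address.
The bytes are already most-significant first: 0xCB71E689.
Top bit is set, so as a signed 32-bit value this is 0xCB71E689 − 2^32 = -881727863.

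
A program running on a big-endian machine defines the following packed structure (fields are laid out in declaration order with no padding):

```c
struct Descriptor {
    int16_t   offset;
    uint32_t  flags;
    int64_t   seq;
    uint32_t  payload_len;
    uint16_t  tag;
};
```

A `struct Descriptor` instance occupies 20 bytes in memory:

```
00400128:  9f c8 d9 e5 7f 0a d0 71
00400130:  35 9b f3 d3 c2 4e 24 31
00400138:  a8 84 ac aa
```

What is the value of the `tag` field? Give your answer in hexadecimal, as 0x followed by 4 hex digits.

`tag` follows `offset` (2 B), `flags` (4 B), `seq` (8 B), `payload_len` (4 B), so it starts at offset 2 + 4 + 8 + 4 = 18 and occupies 2 bytes.
Bytes at offsets 18..19: AC AA.
Big-endian: lowest address holds the most-significant byte.
The bytes are already most-significant first: 0xACAA.

0xACAA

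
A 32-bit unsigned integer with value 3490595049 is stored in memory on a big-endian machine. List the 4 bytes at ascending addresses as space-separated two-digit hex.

3490595049 in hexadecimal, padded to 32 bits, is 0xD00E40E9.
Split into bytes (most-significant first): D0 0E 40 E9.
In big-endian order the high byte comes first in memory.
So the memory order matches the most-significant-first order: D0 0E 40 E9.

D0 0E 40 E9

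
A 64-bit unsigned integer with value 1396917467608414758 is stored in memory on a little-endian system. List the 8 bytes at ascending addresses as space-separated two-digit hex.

26 7A 56 1D 09 D9 62 13

1396917467608414758 in hexadecimal, padded to 64 bits, is 0x1362D9091D567A26.
Split into bytes (most-significant first): 13 62 D9 09 1D 56 7A 26.
In little-endian order the low byte comes first in memory.
So at ascending addresses the bytes are 26 7A 56 1D 09 D9 62 13.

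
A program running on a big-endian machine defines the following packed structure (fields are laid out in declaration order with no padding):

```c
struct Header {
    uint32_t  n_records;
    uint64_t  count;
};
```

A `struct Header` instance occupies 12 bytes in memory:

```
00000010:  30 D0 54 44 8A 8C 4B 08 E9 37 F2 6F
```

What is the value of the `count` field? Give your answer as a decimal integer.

9983436975618126447

`count` follows `n_records` (4 bytes), so it starts at byte offset 4 and occupies 8 bytes.
Bytes at offsets 4..11: 8A 8C 4B 08 E9 37 F2 6F.
In big-endian order the high byte comes first in memory.
The bytes are already most-significant first: 0x8A8C4B08E937F26F.
0x8A8C4B08E937F26F = 9983436975618126447.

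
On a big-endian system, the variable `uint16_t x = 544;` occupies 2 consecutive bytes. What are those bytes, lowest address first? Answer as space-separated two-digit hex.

544 in hexadecimal, padded to 16 bits, is 0x0220.
Split into bytes (most-significant first): 02 20.
Big-endian: lowest address holds the most-significant byte.
So the memory order matches the most-significant-first order: 02 20.

02 20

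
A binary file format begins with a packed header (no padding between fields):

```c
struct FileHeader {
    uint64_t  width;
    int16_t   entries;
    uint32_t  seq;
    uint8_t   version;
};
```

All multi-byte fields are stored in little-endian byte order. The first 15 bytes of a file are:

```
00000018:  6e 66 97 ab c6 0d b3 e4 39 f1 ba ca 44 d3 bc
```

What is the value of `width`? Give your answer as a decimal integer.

16479530608412288622

`width` is the first field, at byte offset 0, occupying 8 bytes.
Bytes at offsets 0..7: 6E 66 97 AB C6 0D B3 E4.
Little-endian stores the least-significant byte at the lowest address.
Reassemble most-significant byte first: E4 B3 0D C6 AB 97 66 6E → 0xE4B30DC6AB97666E.
0xE4B30DC6AB97666E = 16479530608412288622.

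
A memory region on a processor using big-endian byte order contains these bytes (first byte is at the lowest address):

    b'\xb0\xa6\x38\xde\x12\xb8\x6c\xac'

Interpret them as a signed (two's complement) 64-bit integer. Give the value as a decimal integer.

-5717820150452294484

In big-endian order the high byte comes first in memory.
The bytes are already most-significant first: 0xB0A638DE12B86CAC.
Top bit is set, so as a signed 64-bit value this is 0xB0A638DE12B86CAC − 2^64 = -5717820150452294484.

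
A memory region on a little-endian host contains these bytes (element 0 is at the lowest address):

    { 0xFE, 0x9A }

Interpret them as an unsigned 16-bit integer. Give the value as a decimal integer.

Little-endian stores the least-significant byte at the lowest address.
Reassemble most-significant byte first: 9A FE → 0x9AFE.
0x9AFE = 39678.

39678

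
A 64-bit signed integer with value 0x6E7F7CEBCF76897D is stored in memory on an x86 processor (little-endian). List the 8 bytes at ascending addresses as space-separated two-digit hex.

7D 89 76 CF EB 7C 7F 6E

Split into bytes (most-significant first): 6E 7F 7C EB CF 76 89 7D.
In little-endian order the low byte comes first in memory.
So at ascending addresses the bytes are 7D 89 76 CF EB 7C 7F 6E.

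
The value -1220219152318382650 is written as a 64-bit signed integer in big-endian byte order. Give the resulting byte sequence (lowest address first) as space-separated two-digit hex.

EF 10 E9 25 5D EF 3D C6

Two's complement of -1220219152318382650 in 64 bits: 1220219152318382650 = 0x10EF16DAA210C23A; invert → 0xEF10E9255DEF3DC5; add 1 → 0xEF10E9255DEF3DC6.
Split into bytes (most-significant first): EF 10 E9 25 5D EF 3D C6.
In big-endian order the high byte comes first in memory.
So the memory order matches the most-significant-first order: EF 10 E9 25 5D EF 3D C6.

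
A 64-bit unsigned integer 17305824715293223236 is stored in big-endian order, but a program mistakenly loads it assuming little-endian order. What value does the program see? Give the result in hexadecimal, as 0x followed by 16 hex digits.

17305824715293223236 in 64-bit hexadecimal is 0xF02AA3E36C3A6944.
Stored big-endian, the bytes at ascending addresses are F0 2A A3 E3 6C 3A 69 44.
Read back as little-endian, the first byte is least significant, giving 0x44693A6CE3A32AF0.

0x44693A6CE3A32AF0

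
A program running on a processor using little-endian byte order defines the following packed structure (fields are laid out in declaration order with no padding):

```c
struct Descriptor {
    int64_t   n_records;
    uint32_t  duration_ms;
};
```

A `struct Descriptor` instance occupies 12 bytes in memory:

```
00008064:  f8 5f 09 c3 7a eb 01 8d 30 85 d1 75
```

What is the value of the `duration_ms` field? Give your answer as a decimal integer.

1976665392

`duration_ms` follows `n_records` (8 bytes), so it starts at byte offset 8 and occupies 4 bytes.
Bytes at offsets 8..11: 30 85 D1 75.
In little-endian order the low byte comes first in memory.
Reassemble most-significant byte first: 75 D1 85 30 → 0x75D18530.
0x75D18530 = 1976665392.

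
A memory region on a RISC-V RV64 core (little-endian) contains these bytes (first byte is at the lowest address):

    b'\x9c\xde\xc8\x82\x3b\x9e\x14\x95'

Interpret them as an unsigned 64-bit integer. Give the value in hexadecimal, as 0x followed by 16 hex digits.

0x95149E3B82C8DE9C

Little-endian: lowest address holds the least-significant byte.
Reassemble most-significant byte first: 95 14 9E 3B 82 C8 DE 9C → 0x95149E3B82C8DE9C.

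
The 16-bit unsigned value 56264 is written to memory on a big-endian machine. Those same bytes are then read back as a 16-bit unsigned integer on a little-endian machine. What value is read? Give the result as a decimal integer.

56264 in 16-bit hexadecimal is 0xDBC8.
Stored big-endian, the bytes at ascending addresses are DB C8.
Read back as little-endian, the first byte is least significant, giving 0xC8DB.
0xC8DB = 51419.

51419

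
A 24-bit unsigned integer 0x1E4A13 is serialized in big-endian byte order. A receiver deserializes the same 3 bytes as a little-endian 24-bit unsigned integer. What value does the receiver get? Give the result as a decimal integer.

Stored big-endian, the bytes at ascending addresses are 1E 4A 13.
Read back as little-endian, the first byte is least significant, giving 0x134A1E.
0x134A1E = 1264158.

1264158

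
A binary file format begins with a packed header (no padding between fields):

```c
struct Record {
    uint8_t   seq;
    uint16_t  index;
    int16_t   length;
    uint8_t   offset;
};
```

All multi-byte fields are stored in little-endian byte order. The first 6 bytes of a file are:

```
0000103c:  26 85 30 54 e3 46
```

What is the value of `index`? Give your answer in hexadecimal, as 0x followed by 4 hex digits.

0x3085

`index` follows `seq` (1 byte), so it starts at byte offset 1 and occupies 2 bytes.
Bytes at offsets 1..2: 85 30.
Little-endian stores the least-significant byte at the lowest address.
Reassemble most-significant byte first: 30 85 → 0x3085.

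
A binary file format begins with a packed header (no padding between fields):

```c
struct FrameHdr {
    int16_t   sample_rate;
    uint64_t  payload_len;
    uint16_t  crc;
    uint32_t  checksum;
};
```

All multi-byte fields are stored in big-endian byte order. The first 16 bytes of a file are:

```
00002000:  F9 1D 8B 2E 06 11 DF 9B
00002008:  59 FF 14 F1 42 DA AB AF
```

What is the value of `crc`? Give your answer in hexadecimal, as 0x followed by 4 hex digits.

0x14F1

`crc` follows `sample_rate` (2 B), `payload_len` (8 B), so it starts at offset 2 + 8 = 10 and occupies 2 bytes.
Bytes at offsets 10..11: 14 F1.
Big-endian: lowest address holds the most-significant byte.
The bytes are already most-significant first: 0x14F1.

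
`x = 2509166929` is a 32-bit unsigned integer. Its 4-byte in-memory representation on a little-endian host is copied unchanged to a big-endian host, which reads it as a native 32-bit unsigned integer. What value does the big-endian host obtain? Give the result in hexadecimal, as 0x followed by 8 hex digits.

0x51D98E95

2509166929 in 32-bit hexadecimal is 0x958ED951.
Stored little-endian, the bytes at ascending addresses are 51 D9 8E 95.
Read back as big-endian, the last byte is least significant, giving 0x51D98E95.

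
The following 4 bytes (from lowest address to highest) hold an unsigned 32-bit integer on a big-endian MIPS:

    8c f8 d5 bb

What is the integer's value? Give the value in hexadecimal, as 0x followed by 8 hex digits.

Big-endian: lowest address holds the most-significant byte.
The bytes are already most-significant first: 0x8CF8D5BB.

0x8CF8D5BB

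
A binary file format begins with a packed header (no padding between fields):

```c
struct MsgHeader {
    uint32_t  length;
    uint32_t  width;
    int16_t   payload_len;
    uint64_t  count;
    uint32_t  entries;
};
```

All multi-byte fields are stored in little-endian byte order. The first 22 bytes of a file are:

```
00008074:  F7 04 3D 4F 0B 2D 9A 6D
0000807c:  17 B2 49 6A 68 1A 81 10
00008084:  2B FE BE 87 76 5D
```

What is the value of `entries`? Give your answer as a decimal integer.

1568049086

`entries` follows `length` (4 B), `width` (4 B), `payload_len` (2 B), `count` (8 B), so it starts at offset 4 + 4 + 2 + 8 = 18 and occupies 4 bytes.
Bytes at offsets 18..21: BE 87 76 5D.
In little-endian order the low byte comes first in memory.
Reassemble most-significant byte first: 5D 76 87 BE → 0x5D7687BE.
0x5D7687BE = 1568049086.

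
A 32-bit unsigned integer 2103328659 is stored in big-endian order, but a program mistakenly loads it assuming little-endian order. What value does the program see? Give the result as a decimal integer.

2103328659 in 32-bit hexadecimal is 0x7D5E3F93.
Stored big-endian, the bytes at ascending addresses are 7D 5E 3F 93.
Read back as little-endian, the first byte is least significant, giving 0x933F5E7D.
0x933F5E7D = 2470403709.

2470403709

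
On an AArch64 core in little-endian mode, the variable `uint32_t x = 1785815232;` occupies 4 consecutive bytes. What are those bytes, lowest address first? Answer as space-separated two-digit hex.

C0 60 71 6A

1785815232 in hexadecimal, padded to 32 bits, is 0x6A7160C0.
Split into bytes (most-significant first): 6A 71 60 C0.
Little-endian stores the least-significant byte at the lowest address.
So at ascending addresses the bytes are C0 60 71 6A.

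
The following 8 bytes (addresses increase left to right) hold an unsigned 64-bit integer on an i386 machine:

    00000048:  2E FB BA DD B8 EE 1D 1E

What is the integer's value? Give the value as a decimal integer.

In little-endian order the low byte comes first in memory.
Reassemble most-significant byte first: 1E 1D EE B8 DD BA FB 2E → 0x1E1DEEB8DDBAFB2E.
0x1E1DEEB8DDBAFB2E = 2170153073223858990.

2170153073223858990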